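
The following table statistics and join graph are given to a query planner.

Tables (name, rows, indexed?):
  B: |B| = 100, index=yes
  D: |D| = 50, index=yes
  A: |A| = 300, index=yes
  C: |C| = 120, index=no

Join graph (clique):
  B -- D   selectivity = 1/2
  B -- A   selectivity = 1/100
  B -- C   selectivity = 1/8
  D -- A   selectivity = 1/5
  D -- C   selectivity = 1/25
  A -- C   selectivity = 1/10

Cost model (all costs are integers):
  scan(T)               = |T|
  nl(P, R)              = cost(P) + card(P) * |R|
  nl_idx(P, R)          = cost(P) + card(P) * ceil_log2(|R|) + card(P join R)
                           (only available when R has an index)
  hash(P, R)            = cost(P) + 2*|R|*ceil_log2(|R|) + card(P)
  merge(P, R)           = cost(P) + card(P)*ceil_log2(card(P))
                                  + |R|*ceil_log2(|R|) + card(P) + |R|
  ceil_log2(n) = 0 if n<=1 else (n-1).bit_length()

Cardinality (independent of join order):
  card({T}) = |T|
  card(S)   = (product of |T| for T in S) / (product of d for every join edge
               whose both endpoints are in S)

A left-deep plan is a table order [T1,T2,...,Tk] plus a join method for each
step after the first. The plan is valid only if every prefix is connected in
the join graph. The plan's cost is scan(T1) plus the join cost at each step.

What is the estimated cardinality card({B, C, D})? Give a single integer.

Tables in S: B(100), C(120), D(50)
Edges inside S: B-D(d=2), B-C(d=8), D-C(d=25)
numerator = 100 * 120 * 50 = 600000
denominator = 2 * 8 * 25 = 400
card(S) = 600000 / 400 = 1500

1500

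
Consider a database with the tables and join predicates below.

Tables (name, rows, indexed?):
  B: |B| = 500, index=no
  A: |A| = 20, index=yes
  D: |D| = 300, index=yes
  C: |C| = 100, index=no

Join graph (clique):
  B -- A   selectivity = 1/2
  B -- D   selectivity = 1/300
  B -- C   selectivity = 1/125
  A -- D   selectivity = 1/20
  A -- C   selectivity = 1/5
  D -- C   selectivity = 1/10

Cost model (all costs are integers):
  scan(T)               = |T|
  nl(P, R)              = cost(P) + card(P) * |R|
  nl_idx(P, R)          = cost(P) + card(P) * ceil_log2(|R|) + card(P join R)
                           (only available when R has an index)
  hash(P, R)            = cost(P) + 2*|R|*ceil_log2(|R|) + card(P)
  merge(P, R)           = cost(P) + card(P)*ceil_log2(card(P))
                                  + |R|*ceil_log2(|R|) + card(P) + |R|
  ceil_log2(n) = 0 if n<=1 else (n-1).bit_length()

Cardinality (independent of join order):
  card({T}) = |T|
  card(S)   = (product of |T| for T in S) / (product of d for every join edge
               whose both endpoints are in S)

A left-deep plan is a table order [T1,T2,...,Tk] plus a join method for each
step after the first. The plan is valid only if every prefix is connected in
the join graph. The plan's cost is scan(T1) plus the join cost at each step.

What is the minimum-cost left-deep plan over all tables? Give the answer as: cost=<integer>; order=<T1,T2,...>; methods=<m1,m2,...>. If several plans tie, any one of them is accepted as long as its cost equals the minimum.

Selinger DP (subsets sized 1..n):
  {B}: scan cost=500, card=500
  {A}: scan cost=20, card=20
  {D}: scan cost=300, card=300
  {C}: scan cost=100, card=100
  {AB}: card=5000; try (A,hash)→1200, (B,merge)→5140, (A,merge)→5620, (A,nl_idx)→8000, (B,hash)→9040, (B,nl)→10020 …(+1); best=1200 via (A,hash)
  {BD}: card=500; try (D,nl_idx)→5500, (D,hash)→6400, (B,merge)→8300, (D,merge)→8500, (B,hash)→9600, (B,nl)→150300 …(+1); best=5500 via (D,nl_idx)
  {BC}: card=400; try (C,hash)→2400, (B,merge)→5900, (C,merge)→6300, (B,hash)→9200, (B,nl)→50100, (C,nl)→50500; best=2400 via (C,hash)
  {AD}: card=300; try (D,nl_idx)→500, (A,hash)→800, (A,nl_idx)→2100, (D,merge)→3140, (A,merge)→3420, (D,hash)→5440 …(+2); best=500 via (D,nl_idx)
  {AC}: card=400; try (A,hash)→400, (C,merge)→940, (A,nl_idx)→1000, (A,merge)→1020, (C,hash)→1440, (C,nl)→2020 …(+1); best=400 via (A,hash)
  {CD}: card=3000; try (C,hash)→2000, (D,merge)→3900, (D,nl_idx)→4000, (C,merge)→4100, (D,hash)→5600, (D,nl)→30100 …(+1); best=2000 via (C,hash)
  {ABD}: card=250; try (A,hash)→6200, (A,nl_idx)→8250, (B,merge)→8500, (B,hash)→9800, (A,merge)→10620, (D,hash)→11600 …(+5); best=6200 via (A,hash)
  {ABC}: card=800; try (A,hash)→3000, (A,nl_idx)→5200, (A,merge)→6520, (C,hash)→7600, (B,merge)→9400, (B,hash)→9800 …(+4); best=3000 via (A,hash)
  {BCD}: card=40; try (D,nl_idx)→6040, (C,hash)→7400, (D,hash)→8200, (D,merge)→9400, (C,merge)→11300, (B,hash)→14000 …(+4); best=6040 via (D,nl_idx)
  {ACD}: card=600; try (C,hash)→2200, (C,merge)→4300, (D,nl_idx)→4600, (A,hash)→5200, (D,hash)→6200, (D,merge)→7400 …(+5); best=2200 via (C,hash)
  {ABCD}: card=4; try (A,nl_idx)→6244, (A,hash)→6280, (A,merge)→6440, (A,nl)→6840, (C,hash)→7850, (D,hash)→9200 …(+8); best=6244 via (A,nl_idx)

cost=6244; order=B,C,D,A; methods=hash,nl_idx,nl_idx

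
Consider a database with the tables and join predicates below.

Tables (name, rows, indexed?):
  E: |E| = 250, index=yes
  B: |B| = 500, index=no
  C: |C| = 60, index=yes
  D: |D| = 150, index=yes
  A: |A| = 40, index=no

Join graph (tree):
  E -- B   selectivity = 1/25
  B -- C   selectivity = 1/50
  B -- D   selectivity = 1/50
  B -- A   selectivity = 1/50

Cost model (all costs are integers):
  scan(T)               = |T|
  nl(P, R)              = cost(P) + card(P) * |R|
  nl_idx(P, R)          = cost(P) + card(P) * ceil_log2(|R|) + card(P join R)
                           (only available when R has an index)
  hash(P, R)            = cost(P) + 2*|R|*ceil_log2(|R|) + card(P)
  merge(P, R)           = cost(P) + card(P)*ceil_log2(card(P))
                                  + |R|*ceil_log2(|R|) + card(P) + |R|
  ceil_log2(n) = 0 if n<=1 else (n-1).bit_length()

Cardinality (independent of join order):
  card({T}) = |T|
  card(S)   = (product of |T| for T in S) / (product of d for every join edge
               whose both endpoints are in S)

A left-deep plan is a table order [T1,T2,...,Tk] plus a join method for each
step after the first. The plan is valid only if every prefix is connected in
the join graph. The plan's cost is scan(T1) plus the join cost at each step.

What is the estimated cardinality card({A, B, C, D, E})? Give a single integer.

14400

Tables in S: A(40), B(500), C(60), D(150), E(250)
Edges inside S: E-B(d=25), B-C(d=50), B-D(d=50), B-A(d=50)
numerator = 40 * 500 * 60 * 150 * 250 = 45000000000
denominator = 25 * 50 * 50 * 50 = 3125000
card(S) = 45000000000 / 3125000 = 14400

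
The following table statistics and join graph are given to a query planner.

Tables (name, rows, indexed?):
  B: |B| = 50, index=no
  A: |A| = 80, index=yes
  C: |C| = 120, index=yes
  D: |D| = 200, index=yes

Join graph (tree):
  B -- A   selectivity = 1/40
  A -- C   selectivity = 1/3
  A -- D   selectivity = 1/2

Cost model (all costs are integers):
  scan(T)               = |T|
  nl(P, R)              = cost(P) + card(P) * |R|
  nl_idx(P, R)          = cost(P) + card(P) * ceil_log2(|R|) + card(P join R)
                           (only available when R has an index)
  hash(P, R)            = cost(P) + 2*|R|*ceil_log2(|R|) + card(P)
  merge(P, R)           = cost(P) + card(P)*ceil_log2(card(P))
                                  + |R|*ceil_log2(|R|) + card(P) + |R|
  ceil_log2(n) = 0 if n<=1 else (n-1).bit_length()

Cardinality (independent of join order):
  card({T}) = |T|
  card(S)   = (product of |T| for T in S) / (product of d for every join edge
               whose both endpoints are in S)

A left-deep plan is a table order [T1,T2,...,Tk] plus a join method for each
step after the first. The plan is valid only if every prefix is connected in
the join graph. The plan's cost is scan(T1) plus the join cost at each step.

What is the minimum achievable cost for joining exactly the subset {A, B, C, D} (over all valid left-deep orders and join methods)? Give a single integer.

Selinger DP over subsets of {A,B,C,D}:
  {B}: scan cost=50, card=50
  {A}: scan cost=80, card=80
  {C}: scan cost=120, card=120
  {D}: scan cost=200, card=200
  {AB}: card=100; try (A,nl_idx)→500, (B,hash)→760, (A,merge)→1040, (B,merge)→1070, (A,hash)→1220, (A,nl)→4050 …(+1); best=500 via (A,nl_idx)
  {AC}: card=3200; try (A,hash)→1360, (C,merge)→1680, (A,merge)→1720, (C,hash)→1840, (C,nl_idx)→3840, (A,nl_idx)→4160 …(+2); best=1360 via (A,hash)
  {AD}: card=8000; try (A,hash)→1520, (D,merge)→2520, (A,merge)→2640, (D,hash)→3360, (D,nl_idx)→8720, (A,nl_idx)→9600 …(+2); best=1520 via (A,hash)
  {ABC}: card=4000; try (C,merge)→2260, (C,hash)→2280, (B,hash)→5160, (C,nl_idx)→5200, (C,nl)→12500, (B,merge)→43310 …(+1); best=2260 via (C,merge)
  {ABD}: card=10000; try (D,merge)→3100, (D,hash)→3800, (B,hash)→10120, (D,nl_idx)→11300, (D,nl)→20500, (B,merge)→113870 …(+1); best=3100 via (D,merge)
  {ACD}: card=320000; try (D,hash)→7760, (C,hash)→11200, (D,merge)→44760, (C,merge)→114480, (D,nl_idx)→346960, (C,nl_idx)→377520 …(+2); best=7760 via (D,hash)
  {ABCD}: card=400000; try (D,hash)→9460, (C,hash)→14780, (D,merge)→56060, (C,merge)→154060, (B,hash)→328360, (D,nl_idx)→434260 …(+5); best=9460 via (D,hash)

9460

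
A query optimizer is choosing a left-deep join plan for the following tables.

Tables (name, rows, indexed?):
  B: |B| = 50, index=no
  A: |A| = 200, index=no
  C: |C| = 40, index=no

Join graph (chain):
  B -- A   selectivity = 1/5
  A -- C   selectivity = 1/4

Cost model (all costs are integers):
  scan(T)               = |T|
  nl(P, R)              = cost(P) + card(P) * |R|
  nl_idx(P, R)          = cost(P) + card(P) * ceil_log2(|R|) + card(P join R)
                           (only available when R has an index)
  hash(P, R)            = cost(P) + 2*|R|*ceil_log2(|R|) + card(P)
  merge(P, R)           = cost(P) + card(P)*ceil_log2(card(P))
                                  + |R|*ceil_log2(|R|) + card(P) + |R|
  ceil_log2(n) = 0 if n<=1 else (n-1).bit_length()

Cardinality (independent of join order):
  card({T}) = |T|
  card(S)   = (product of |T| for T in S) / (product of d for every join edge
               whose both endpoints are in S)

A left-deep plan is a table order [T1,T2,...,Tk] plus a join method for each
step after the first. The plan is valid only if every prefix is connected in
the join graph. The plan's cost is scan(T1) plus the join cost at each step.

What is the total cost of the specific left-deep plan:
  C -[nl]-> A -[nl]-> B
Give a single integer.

step 1: scan C: cost=40, card=40
step 2: join A via nl
    card(P join A) = 40*200/(4) = 2000
    cost = 40 + 40*200 = 8040
step 3: join B via nl
    card(P join B) = 2000*50/(5) = 20000
    cost = 8040 + 2000*50 = 108040

108040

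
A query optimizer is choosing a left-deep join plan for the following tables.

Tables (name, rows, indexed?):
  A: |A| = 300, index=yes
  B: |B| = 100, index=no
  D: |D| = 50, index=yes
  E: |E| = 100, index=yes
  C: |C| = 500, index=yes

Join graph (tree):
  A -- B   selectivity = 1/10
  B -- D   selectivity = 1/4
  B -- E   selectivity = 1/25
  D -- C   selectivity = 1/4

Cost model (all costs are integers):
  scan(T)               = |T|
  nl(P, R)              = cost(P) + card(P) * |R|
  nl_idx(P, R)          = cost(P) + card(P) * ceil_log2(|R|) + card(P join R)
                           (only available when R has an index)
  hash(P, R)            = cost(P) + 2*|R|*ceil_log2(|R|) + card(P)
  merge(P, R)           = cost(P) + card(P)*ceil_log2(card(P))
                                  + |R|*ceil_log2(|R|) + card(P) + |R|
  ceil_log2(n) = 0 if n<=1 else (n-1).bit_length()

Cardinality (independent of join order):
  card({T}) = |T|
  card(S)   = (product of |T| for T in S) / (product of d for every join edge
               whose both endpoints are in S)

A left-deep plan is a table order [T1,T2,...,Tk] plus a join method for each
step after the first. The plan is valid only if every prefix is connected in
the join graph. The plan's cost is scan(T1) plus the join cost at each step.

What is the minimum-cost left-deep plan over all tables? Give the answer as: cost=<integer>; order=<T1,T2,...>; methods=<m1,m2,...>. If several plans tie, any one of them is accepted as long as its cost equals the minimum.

Selinger DP (subsets sized 1..n):
  {A}: scan cost=300, card=300
  {B}: scan cost=100, card=100
  {D}: scan cost=50, card=50
  {E}: scan cost=100, card=100
  {C}: scan cost=500, card=500
  {AB}: card=3000; try (B,hash)→2000, (A,merge)→3900, (A,nl_idx)→4000, (B,merge)→4100, (A,hash)→5600, (A,nl)→30100 …(+1); best=2000 via (B,hash)
  {BD}: card=1250; try (D,hash)→800, (B,merge)→1200, (D,merge)→1250, (B,hash)→1500, (D,nl_idx)→1950, (B,nl)→5050 …(+1); best=800 via (D,hash)
  {BE}: card=400; try (E,nl_idx)→1200, (E,hash)→1600, (B,hash)→1600, (E,merge)→1700, (B,merge)→1700, (E,nl)→10100 …(+1); best=1200 via (E,nl_idx)
  {CD}: card=6250; try (D,hash)→1600, (C,merge)→5400, (D,merge)→5850, (C,nl_idx)→6750, (C,hash)→9100, (D,nl_idx)→9750 …(+2); best=1600 via (D,hash)
  {ABD}: card=37500; try (D,hash)→5600, (A,hash)→7450, (A,merge)→18800, (D,merge)→41350, (A,nl_idx)→49550, (D,nl_idx)→57500 …(+2); best=5600 via (D,hash)
  {ABE}: card=12000; try (E,hash)→6400, (A,hash)→7000, (A,merge)→8200, (A,nl_idx)→16800, (E,nl_idx)→35000, (E,merge)→41800 …(+2); best=6400 via (E,hash)
  {BDE}: card=5000; try (D,hash)→2200, (E,hash)→3450, (D,merge)→5550, (D,nl_idx)→8600, (E,nl_idx)→14550, (E,merge)→16600 …(+2); best=2200 via (D,hash)
  {BCD}: card=156250; try (B,hash)→9250, (C,hash)→11050, (C,merge)→20800, (B,merge)→89900, (C,nl_idx)→168300, (C,nl)→625800 …(+1); best=9250 via (B,hash)
  {ABDE}: card=150000; try (A,hash)→12600, (D,hash)→19000, (E,hash)→44500, (A,merge)→75200, (D,merge)→186750, (A,nl_idx)→197200 …(+6); best=12600 via (A,hash)
  {ABCD}: card=4687500; try (C,hash)→52100, (A,hash)→170900, (C,merge)→648100, (A,merge)→2981000, (C,nl_idx)→5030600, (A,nl_idx)→6103000 …(+2); best=52100 via (C,hash)
  {BCDE}: card=625000; try (C,hash)→16200, (C,merge)→77200, (E,hash)→166900, (C,nl_idx)→672200, (E,nl_idx)→1728000, (C,nl)→2502200 …(+2); best=16200 via (C,hash)
  {ABCDE}: card=18750000; try (C,hash)→171600, (A,hash)→646600, (C,merge)→2867600, (E,hash)→4741000, (A,merge)→13144200, (C,nl_idx)→20112600 …(+6); best=171600 via (C,hash)

cost=171600; order=B,E,D,A,C; methods=nl_idx,hash,hash,hash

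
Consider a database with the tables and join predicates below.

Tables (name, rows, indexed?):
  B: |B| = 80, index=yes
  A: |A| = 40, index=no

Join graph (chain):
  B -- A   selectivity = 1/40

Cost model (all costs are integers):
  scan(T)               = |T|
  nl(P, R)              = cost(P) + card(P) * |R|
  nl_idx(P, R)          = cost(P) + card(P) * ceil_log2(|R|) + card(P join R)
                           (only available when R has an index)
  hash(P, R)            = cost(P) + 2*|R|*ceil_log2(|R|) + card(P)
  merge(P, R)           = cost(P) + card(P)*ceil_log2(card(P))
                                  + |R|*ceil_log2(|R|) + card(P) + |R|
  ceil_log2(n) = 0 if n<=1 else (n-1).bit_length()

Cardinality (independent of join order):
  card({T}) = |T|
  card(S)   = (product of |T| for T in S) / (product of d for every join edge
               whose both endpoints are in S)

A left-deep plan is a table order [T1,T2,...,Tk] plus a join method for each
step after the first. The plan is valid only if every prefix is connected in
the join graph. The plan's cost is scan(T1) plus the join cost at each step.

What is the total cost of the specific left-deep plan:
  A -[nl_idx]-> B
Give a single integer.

step 1: scan A: cost=40, card=40
step 2: join B via nl_idx
    card(P join B) = 40*80/(40) = 80
    cost = 40 + 40*7 + 80 = 400

400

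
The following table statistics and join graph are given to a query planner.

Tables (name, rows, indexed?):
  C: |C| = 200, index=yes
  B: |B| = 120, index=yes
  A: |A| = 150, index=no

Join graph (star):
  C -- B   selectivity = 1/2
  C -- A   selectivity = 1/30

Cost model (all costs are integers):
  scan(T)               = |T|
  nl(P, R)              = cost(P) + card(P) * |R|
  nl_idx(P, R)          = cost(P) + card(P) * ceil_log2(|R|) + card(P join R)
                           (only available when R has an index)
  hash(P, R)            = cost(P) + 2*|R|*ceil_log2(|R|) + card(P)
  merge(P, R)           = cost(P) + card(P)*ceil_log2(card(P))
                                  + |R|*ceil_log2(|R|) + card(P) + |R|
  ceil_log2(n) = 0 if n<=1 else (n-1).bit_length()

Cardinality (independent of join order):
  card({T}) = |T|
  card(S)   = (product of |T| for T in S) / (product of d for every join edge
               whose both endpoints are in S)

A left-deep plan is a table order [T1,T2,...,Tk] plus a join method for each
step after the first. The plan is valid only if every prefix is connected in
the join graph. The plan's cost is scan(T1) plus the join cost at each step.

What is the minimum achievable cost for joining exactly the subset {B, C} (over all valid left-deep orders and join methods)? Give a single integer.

Selinger DP over subsets of {B,C}:
  {C}: scan cost=200, card=200
  {B}: scan cost=120, card=120
  {BC}: card=12000; try (B,hash)→2080, (C,merge)→2880, (B,merge)→2960, (C,hash)→3440, (C,nl_idx)→13080, (B,nl_idx)→13600 …(+2); best=2080 via (B,hash)

2080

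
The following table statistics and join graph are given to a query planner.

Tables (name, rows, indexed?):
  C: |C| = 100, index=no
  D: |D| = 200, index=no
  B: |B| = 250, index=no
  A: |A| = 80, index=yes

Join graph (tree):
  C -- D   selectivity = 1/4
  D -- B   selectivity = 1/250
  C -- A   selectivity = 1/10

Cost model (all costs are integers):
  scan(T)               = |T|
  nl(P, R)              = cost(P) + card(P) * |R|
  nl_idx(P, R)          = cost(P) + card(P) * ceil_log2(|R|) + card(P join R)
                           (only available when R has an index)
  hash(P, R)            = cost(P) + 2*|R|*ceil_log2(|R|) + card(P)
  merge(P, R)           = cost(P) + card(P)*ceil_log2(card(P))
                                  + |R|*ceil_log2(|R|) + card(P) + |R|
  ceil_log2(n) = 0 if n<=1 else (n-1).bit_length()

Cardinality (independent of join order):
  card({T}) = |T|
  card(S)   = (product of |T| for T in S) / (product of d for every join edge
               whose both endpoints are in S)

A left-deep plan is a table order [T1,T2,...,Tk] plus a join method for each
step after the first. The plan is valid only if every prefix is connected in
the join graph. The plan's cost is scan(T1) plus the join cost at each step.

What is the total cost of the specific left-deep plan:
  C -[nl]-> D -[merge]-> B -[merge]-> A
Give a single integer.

step 1: scan C: cost=100, card=100
step 2: join D via nl
    card(P join D) = 100*200/(4) = 5000
    cost = 100 + 100*200 = 20100
step 3: join B via merge
    card(P join B) = 5000*250/(250) = 5000
    cost = 20100 + 5000*13 + 250*8 + 5000 + 250 = 92350
step 4: join A via merge
    card(P join A) = 5000*80/(10) = 40000
    cost = 92350 + 5000*13 + 80*7 + 5000 + 80 = 162990

162990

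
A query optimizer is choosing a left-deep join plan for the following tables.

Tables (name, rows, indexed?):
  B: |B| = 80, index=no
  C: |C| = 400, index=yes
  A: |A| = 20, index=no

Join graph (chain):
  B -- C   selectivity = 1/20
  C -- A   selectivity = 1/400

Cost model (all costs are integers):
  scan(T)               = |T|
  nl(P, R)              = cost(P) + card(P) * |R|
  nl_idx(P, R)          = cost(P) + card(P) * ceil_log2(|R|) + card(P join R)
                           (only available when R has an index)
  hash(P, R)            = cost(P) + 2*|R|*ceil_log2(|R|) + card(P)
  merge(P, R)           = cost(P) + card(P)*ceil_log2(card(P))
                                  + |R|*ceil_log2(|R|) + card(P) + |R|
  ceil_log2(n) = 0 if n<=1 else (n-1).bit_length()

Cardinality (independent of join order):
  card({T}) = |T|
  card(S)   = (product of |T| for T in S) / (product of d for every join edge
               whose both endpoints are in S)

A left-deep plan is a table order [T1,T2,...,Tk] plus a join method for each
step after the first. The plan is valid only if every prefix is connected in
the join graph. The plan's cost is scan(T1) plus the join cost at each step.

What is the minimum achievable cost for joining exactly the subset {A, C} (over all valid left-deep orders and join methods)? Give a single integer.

Selinger DP over subsets of {A,C}:
  {C}: scan cost=400, card=400
  {A}: scan cost=20, card=20
  {AC}: card=20; try (C,nl_idx)→220, (A,hash)→1000, (C,merge)→4140, (A,merge)→4520, (C,hash)→7240, (C,nl)→8020 …(+1); best=220 via (C,nl_idx)

220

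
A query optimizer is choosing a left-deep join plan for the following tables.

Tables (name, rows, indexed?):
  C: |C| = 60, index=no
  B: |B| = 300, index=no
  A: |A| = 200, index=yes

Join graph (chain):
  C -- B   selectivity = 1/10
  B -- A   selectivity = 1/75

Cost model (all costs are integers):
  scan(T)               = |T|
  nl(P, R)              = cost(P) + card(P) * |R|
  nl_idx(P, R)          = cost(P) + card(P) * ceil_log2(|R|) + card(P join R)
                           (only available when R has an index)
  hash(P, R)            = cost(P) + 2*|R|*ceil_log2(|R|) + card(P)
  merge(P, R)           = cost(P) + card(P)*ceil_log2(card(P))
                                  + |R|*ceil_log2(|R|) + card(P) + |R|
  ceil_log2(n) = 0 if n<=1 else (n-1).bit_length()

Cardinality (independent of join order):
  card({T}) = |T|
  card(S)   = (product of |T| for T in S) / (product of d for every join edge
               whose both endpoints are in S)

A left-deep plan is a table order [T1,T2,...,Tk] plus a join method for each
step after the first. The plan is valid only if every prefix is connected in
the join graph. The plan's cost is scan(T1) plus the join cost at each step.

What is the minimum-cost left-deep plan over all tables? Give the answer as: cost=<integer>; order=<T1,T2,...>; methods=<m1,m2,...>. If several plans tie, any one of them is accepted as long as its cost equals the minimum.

cost=5020; order=B,A,C; methods=nl_idx,hash

Selinger DP (subsets sized 1..n):
  {C}: scan cost=60, card=60
  {B}: scan cost=300, card=300
  {A}: scan cost=200, card=200
  {BC}: card=1800; try (C,hash)→1320, (B,merge)→3480, (C,merge)→3720, (B,hash)→5520, (B,nl)→18060, (C,nl)→18300; best=1320 via (C,hash)
  {AB}: card=800; try (A,nl_idx)→3500, (A,hash)→3800, (B,merge)→5000, (A,merge)→5100, (B,hash)→5800, (B,nl)→60200 …(+1); best=3500 via (A,nl_idx)
  {ABC}: card=4800; try (C,hash)→5020, (A,hash)→6320, (C,merge)→12720, (A,nl_idx)→20520, (A,merge)→24720, (C,nl)→51500 …(+1); best=5020 via (C,hash)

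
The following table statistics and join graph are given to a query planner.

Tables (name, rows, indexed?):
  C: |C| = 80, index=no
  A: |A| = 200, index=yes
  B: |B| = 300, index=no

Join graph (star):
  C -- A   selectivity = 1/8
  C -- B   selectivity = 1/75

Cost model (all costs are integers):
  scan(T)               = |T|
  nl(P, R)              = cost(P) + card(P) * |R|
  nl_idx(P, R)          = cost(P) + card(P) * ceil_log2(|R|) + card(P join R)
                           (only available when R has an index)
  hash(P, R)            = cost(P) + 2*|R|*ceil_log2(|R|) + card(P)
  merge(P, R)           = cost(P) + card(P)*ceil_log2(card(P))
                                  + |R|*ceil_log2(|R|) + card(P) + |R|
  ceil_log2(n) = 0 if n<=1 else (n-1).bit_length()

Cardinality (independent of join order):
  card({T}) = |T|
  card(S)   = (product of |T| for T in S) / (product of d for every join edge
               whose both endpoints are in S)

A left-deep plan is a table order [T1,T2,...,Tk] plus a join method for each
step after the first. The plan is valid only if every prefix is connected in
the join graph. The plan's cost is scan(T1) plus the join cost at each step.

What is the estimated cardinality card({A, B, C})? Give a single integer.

Tables in S: A(200), B(300), C(80)
Edges inside S: C-A(d=8), C-B(d=75)
numerator = 200 * 300 * 80 = 4800000
denominator = 8 * 75 = 600
card(S) = 4800000 / 600 = 8000

8000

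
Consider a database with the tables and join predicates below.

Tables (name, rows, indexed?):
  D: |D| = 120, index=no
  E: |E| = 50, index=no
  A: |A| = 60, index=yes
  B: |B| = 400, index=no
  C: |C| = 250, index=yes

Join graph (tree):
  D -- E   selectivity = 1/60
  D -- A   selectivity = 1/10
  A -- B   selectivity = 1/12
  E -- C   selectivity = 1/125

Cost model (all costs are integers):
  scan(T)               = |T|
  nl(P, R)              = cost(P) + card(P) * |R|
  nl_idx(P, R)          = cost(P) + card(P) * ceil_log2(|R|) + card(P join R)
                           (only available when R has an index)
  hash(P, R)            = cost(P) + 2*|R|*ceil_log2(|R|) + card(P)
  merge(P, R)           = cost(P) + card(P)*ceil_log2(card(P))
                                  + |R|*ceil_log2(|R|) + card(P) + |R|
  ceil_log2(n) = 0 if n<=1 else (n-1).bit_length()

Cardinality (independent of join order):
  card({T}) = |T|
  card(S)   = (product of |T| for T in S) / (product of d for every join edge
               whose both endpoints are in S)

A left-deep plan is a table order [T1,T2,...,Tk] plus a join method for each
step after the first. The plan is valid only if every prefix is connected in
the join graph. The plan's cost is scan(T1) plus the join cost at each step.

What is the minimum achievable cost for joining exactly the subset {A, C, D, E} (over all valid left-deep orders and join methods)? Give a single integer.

Selinger DP over subsets of {A,C,D,E}:
  {D}: scan cost=120, card=120
  {E}: scan cost=50, card=50
  {A}: scan cost=60, card=60
  {C}: scan cost=250, card=250
  {DE}: card=100; try (E,hash)→840, (D,merge)→1360, (E,merge)→1430, (D,hash)→1780, (D,nl)→6050, (E,nl)→6120; best=840 via (E,hash)
  {AD}: card=720; try (A,hash)→960, (D,merge)→1440, (A,merge)→1500, (A,nl_idx)→1560, (D,hash)→1800, (D,nl)→7260 …(+1); best=960 via (A,hash)
  {CE}: card=100; try (C,nl_idx)→550, (E,hash)→1100, (C,merge)→2650, (E,merge)→2850, (C,hash)→4100, (C,nl)→12550 …(+1); best=550 via (C,nl_idx)
  {ADE}: card=600; try (A,hash)→1660, (A,nl_idx)→2040, (A,merge)→2060, (E,hash)→2280, (A,nl)→6840, (E,merge)→9230 …(+1); best=1660 via (A,hash)
  {CDE}: card=200; try (C,nl_idx)→1840, (D,merge)→2310, (D,hash)→2330, (C,merge)→3890, (C,hash)→4940, (D,nl)→12550 …(+1); best=1840 via (C,nl_idx)
  {ACDE}: card=1200; try (A,hash)→2760, (A,merge)→4060, (A,nl_idx)→4240, (C,hash)→6260, (C,nl_idx)→7660, (C,merge)→10510 …(+2); best=2760 via (A,hash)

2760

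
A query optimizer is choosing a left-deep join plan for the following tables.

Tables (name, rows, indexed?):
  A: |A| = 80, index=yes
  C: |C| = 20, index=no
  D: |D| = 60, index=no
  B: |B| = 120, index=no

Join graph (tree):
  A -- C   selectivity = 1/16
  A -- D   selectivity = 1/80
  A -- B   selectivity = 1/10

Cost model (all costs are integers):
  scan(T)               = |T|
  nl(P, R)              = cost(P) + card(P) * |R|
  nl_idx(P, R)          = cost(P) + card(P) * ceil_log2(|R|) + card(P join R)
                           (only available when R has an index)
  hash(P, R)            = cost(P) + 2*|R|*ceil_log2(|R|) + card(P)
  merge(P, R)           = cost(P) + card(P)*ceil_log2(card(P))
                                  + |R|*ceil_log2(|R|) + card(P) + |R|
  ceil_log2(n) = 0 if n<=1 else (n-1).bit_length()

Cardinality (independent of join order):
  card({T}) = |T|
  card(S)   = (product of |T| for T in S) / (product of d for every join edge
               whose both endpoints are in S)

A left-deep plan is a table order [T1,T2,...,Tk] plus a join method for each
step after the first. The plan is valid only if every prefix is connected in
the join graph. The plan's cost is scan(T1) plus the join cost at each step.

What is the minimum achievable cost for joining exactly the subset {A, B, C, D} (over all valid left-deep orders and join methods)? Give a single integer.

Selinger DP over subsets of {A,B,C,D}:
  {A}: scan cost=80, card=80
  {C}: scan cost=20, card=20
  {D}: scan cost=60, card=60
  {B}: scan cost=120, card=120
  {AC}: card=100; try (A,nl_idx)→260, (C,hash)→360, (A,merge)→780, (C,merge)→840, (A,hash)→1160, (A,nl)→1620 …(+1); best=260 via (A,nl_idx)
  {AD}: card=60; try (A,nl_idx)→540, (D,hash)→880, (A,merge)→1120, (D,merge)→1140, (A,hash)→1240, (A,nl)→4860 …(+1); best=540 via (A,nl_idx)
  {AB}: card=960; try (A,hash)→1360, (B,merge)→1680, (A,merge)→1720, (B,hash)→1840, (A,nl_idx)→1920, (B,nl)→9680 …(+1); best=1360 via (A,hash)
  {ACD}: card=75; try (C,hash)→800, (D,hash)→1080, (C,merge)→1080, (D,merge)→1480, (C,nl)→1740, (D,nl)→6260; best=800 via (C,hash)
  {ABC}: card=1200; try (B,merge)→2020, (B,hash)→2040, (C,hash)→2520, (C,merge)→12040, (B,nl)→12260, (C,nl)→20560; best=2020 via (B,merge)
  {ABD}: card=720; try (B,merge)→1920, (B,hash)→2280, (D,hash)→3040, (B,nl)→7740, (D,merge)→12340, (D,nl)→58960; best=1920 via (B,merge)
  {ABCD}: card=900; try (B,merge)→2360, (B,hash)→2555, (C,hash)→2840, (D,hash)→3940, (B,nl)→9800, (C,merge)→9960 …(+3); best=2360 via (B,merge)

2360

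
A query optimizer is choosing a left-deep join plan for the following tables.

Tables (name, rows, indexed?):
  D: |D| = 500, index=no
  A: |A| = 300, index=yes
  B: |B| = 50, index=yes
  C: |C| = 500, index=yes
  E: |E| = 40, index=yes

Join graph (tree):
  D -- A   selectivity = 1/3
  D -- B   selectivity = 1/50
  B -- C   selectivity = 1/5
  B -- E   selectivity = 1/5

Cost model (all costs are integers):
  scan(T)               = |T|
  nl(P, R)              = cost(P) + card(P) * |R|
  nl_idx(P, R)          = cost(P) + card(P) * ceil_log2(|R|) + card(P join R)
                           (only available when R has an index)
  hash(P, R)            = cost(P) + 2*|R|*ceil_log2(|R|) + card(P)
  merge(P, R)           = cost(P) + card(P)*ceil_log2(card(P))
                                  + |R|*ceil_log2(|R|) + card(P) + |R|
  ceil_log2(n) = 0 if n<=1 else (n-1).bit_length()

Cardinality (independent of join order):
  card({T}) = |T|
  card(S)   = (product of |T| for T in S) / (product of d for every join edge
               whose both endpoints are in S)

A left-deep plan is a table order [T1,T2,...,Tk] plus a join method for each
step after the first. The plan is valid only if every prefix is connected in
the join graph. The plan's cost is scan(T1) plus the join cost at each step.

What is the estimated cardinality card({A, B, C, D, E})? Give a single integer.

40000000

Tables in S: A(300), B(50), C(500), D(500), E(40)
Edges inside S: D-A(d=3), D-B(d=50), B-C(d=5), B-E(d=5)
numerator = 300 * 50 * 500 * 500 * 40 = 150000000000
denominator = 3 * 50 * 5 * 5 = 3750
card(S) = 150000000000 / 3750 = 40000000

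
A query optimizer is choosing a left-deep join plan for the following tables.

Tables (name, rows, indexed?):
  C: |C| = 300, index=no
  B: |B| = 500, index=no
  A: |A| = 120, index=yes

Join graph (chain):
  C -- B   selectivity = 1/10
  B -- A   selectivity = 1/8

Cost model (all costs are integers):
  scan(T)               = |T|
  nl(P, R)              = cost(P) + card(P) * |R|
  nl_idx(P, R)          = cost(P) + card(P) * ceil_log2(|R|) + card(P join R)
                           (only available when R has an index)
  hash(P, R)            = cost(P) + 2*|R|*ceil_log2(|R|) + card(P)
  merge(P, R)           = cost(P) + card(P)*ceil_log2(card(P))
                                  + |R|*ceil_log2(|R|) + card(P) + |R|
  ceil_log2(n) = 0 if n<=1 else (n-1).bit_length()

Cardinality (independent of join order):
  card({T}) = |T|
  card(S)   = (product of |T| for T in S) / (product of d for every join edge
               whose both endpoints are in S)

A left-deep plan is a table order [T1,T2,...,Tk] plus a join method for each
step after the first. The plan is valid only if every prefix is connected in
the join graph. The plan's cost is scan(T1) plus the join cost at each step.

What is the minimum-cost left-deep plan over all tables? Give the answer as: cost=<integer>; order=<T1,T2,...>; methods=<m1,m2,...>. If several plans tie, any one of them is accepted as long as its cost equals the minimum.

Selinger DP (subsets sized 1..n):
  {C}: scan cost=300, card=300
  {B}: scan cost=500, card=500
  {A}: scan cost=120, card=120
  {BC}: card=15000; try (C,hash)→6400, (B,merge)→8300, (C,merge)→8500, (B,hash)→9600, (B,nl)→150300, (C,nl)→150500; best=6400 via (C,hash)
  {AB}: card=7500; try (A,hash)→2680, (B,merge)→6080, (A,merge)→6460, (B,hash)→9240, (A,nl_idx)→11500, (B,nl)→60120 …(+1); best=2680 via (A,hash)
  {ABC}: card=225000; try (C,hash)→15580, (A,hash)→23080, (C,merge)→110680, (A,merge)→232360, (A,nl_idx)→336400, (A,nl)→1806400 …(+1); best=15580 via (C,hash)

cost=15580; order=B,A,C; methods=hash,hash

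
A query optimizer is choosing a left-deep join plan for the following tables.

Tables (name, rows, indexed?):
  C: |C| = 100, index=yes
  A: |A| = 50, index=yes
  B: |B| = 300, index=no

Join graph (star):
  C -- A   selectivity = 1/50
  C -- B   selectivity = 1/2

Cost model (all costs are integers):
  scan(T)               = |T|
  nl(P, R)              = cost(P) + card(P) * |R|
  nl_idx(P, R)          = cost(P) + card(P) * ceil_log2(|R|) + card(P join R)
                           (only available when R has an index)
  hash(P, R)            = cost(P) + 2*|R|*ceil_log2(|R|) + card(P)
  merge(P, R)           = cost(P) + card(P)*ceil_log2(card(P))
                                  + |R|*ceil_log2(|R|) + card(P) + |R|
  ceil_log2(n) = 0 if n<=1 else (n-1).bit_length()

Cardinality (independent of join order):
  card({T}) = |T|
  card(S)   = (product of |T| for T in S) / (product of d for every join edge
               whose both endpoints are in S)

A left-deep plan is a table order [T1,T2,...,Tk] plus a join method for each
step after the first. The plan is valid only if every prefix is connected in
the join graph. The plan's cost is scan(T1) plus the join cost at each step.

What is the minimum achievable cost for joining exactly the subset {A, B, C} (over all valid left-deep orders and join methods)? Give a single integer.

4300

Selinger DP over subsets of {A,B,C}:
  {C}: scan cost=100, card=100
  {A}: scan cost=50, card=50
  {B}: scan cost=300, card=300
  {AC}: card=100; try (C,nl_idx)→500, (A,hash)→800, (A,nl_idx)→800, (C,merge)→1200, (A,merge)→1250, (C,hash)→1500 …(+2); best=500 via (C,nl_idx)
  {BC}: card=15000; try (C,hash)→2000, (B,merge)→3900, (C,merge)→4100, (B,hash)→5600, (C,nl_idx)→17400, (B,nl)→30100 …(+1); best=2000 via (C,hash)
  {ABC}: card=15000; try (B,merge)→4300, (B,hash)→6000, (A,hash)→17600, (B,nl)→30500, (A,nl_idx)→107000, (A,merge)→227350 …(+1); best=4300 via (B,merge)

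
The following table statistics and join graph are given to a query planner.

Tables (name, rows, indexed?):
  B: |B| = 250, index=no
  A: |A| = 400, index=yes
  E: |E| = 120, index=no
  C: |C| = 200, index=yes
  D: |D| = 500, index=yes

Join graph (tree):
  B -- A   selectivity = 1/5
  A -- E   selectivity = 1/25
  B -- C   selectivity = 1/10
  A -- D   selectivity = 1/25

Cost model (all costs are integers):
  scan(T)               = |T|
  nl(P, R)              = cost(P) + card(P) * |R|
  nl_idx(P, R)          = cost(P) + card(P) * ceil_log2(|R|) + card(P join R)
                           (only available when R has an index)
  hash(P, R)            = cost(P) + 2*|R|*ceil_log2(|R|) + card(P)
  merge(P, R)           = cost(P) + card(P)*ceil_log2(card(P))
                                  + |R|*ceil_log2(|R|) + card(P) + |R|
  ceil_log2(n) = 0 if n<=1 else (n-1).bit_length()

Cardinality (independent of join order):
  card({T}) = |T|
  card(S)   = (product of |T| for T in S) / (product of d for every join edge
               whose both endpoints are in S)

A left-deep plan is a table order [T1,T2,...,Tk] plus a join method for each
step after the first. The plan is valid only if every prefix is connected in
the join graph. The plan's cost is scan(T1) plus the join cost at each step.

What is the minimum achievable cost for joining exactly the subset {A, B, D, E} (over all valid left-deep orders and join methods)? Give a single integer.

Selinger DP over subsets of {A,B,D,E}:
  {B}: scan cost=250, card=250
  {A}: scan cost=400, card=400
  {E}: scan cost=120, card=120
  {D}: scan cost=500, card=500
  {AB}: card=20000; try (B,hash)→4800, (A,merge)→6500, (B,merge)→6650, (A,hash)→7700, (A,nl_idx)→22500, (A,nl)→100250 …(+1); best=4800 via (B,hash)
  {AE}: card=1920; try (E,hash)→2480, (A,nl_idx)→3120, (A,merge)→5080, (E,merge)→5360, (A,hash)→7440, (A,nl)→48120 …(+1); best=2480 via (E,hash)
  {AD}: card=8000; try (A,hash)→8200, (D,merge)→9400, (A,merge)→9500, (D,hash)→9800, (D,nl_idx)→12000, (A,nl_idx)→13000 …(+2); best=8200 via (A,hash)
  {ABE}: card=96000; try (B,hash)→8400, (E,hash)→26480, (B,merge)→27770, (E,merge)→325760, (B,nl)→482480, (E,nl)→2404800; best=8400 via (B,hash)
  {ABD}: card=400000; try (B,hash)→20200, (D,hash)→33800, (B,merge)→122450, (D,merge)→329800, (D,nl_idx)→584800, (B,nl)→2008200 …(+1); best=20200 via (B,hash)
  {ADE}: card=38400; try (D,hash)→13400, (E,hash)→17880, (D,merge)→30520, (D,nl_idx)→58160, (E,merge)→121160, (D,nl)→962480 …(+1); best=13400 via (D,hash)
  {ABDE}: card=1920000; try (B,hash)→55800, (D,hash)→113400, (E,hash)→421880, (B,merge)→668450, (D,merge)→1741400, (D,nl_idx)→2792400 …(+4); best=55800 via (B,hash)

55800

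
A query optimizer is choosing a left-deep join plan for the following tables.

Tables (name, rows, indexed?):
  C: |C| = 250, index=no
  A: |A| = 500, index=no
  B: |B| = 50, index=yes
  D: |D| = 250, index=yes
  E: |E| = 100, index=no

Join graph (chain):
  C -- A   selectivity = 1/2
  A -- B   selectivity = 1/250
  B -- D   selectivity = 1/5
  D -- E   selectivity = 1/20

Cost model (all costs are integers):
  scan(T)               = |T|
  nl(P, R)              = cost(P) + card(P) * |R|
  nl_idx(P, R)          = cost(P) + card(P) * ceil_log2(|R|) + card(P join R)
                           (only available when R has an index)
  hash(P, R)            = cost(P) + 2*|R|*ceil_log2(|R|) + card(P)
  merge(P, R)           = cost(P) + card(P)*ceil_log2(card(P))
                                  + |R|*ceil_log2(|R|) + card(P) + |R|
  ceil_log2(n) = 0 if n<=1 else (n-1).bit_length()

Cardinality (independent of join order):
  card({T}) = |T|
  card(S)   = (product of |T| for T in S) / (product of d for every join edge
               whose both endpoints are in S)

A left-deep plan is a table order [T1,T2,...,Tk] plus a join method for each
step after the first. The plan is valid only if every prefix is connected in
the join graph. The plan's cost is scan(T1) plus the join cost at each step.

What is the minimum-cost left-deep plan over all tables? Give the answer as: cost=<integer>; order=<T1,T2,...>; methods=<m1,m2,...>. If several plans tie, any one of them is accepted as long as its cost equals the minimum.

Selinger DP (subsets sized 1..n):
  {C}: scan cost=250, card=250
  {A}: scan cost=500, card=500
  {B}: scan cost=50, card=50
  {D}: scan cost=250, card=250
  {E}: scan cost=100, card=100
  {AC}: card=62500; try (C,hash)→5000, (A,merge)→7500, (C,merge)→7750, (A,hash)→9500, (A,nl)→125250, (C,nl)→125500; best=5000 via (C,hash)
  {AB}: card=100; try (B,hash)→1600, (B,nl_idx)→3600, (A,merge)→5400, (B,merge)→5850, (A,hash)→9100, (A,nl)→25050 …(+1); best=1600 via (B,hash)
  {BD}: card=2500; try (B,hash)→1100, (D,merge)→2650, (B,merge)→2850, (D,nl_idx)→2950, (D,hash)→4100, (B,nl_idx)→4250 …(+2); best=1100 via (B,hash)
  {DE}: card=1250; try (E,hash)→1900, (D,nl_idx)→2150, (D,merge)→3150, (E,merge)→3300, (D,hash)→4200, (D,nl)→25100 …(+1); best=1900 via (E,hash)
  {ABC}: card=12500; try (C,merge)→4650, (C,hash)→5700, (C,nl)→26600, (B,hash)→68100, (B,nl_idx)→392500, (B,merge)→1067850 …(+1); best=4650 via (C,merge)
  {ABD}: card=5000; try (D,merge)→4650, (D,hash)→5700, (D,nl_idx)→7400, (A,hash)→12600, (D,nl)→26600, (A,merge)→38600 …(+1); best=4650 via (D,merge)
  {BDE}: card=12500; try (B,hash)→3750, (E,hash)→5000, (B,merge)→17250, (B,nl_idx)→21900, (E,merge)→34400, (B,nl)→64400 …(+1); best=3750 via (B,hash)
  {ABCD}: card=625000; try (C,hash)→13650, (D,hash)→21150, (C,merge)→76900, (D,merge)→194400, (D,nl_idx)→729650, (C,nl)→1254650 …(+1); best=13650 via (C,hash)
  {ABDE}: card=25000; try (E,hash)→11050, (A,hash)→25250, (E,merge)→75450, (A,merge)→196250, (E,nl)→504650, (A,nl)→6253750; best=11050 via (E,hash)
  {ABCDE}: card=3125000; try (C,hash)→40050, (C,merge)→413300, (E,hash)→640050, (C,nl)→6261050, (E,merge)→13139450, (E,nl)→62513650; best=40050 via (C,hash)

cost=40050; order=A,B,D,E,C; methods=hash,merge,hash,hash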